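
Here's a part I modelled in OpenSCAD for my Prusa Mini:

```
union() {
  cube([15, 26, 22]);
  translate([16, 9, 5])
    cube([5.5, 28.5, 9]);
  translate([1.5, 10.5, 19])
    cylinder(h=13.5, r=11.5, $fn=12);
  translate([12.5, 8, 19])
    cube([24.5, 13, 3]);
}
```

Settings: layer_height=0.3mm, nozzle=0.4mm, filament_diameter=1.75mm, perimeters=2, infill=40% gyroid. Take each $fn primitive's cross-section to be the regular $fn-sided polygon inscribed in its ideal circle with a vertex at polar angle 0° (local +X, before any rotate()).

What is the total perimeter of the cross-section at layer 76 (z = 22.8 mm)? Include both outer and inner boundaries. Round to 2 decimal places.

71.43 mm

At z = 22.8 mm: the cube does not reach this height (z outside [0, 22]); the cube at (16, 9) is absent (z outside [5, 14]); the r=11.5 cylinder at (1.5, 10.5) contributes a regular 12-gon of circumradius 11.5 (perimeter = 2·12·11.500·sin(180°/12) = 71.43 mm); the cube at (12.5, 8) is not intersected at this z (z outside [19, 22]); Taking the union: only the r=11.5 cylinder at (1.5, 10.5) is present, so the union is just that shape — boundary = 71.43 mm. Overall, the cross-section is a single solid region. Total boundary length (outer) = 71.43 mm.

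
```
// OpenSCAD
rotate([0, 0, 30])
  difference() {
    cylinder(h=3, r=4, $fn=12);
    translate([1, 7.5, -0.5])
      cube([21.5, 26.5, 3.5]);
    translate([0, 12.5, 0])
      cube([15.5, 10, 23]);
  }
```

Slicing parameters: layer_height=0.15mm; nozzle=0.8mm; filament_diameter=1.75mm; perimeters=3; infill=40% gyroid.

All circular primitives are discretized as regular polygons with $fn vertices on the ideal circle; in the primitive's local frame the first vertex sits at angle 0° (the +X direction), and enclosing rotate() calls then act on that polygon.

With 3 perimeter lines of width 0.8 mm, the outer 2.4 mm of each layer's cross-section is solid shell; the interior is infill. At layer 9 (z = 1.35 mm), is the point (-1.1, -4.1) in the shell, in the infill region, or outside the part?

At z = 1.35 mm: the r=4 cylinder contributes a regular 12-gon of circumradius 4; the 21.5×26.5 cube at (1, 7.5) contributes its full rectangle; the 15.5×10 cube at (0, 12.5) contributes its full rectangle; After the difference (first − rest): starting from the r=4 cylinder, the 21.5×26.5 cube at (1, 7.5) misses the remaining region (no effect); the 15.5×10 cube at (0, 12.5) misses the remaining region (no effect) — 1 connected region; (rotated 30° about Z; rotation is an isometry so areas/perimeters/island counts are preserved). Overall, the cross-section is a single solid region. Undo the 30° rotation: the query point maps to (-3.003, -3.001) in the un-rotated model frame. The nearest boundary edge runs (-2.00, -3.46)→(-3.46, -2.00); distance from the point to it = 0.38 mm. The point is not inside any of the regions above, so it lies outside the cross-section (0.38 mm from the nearest boundary).

outside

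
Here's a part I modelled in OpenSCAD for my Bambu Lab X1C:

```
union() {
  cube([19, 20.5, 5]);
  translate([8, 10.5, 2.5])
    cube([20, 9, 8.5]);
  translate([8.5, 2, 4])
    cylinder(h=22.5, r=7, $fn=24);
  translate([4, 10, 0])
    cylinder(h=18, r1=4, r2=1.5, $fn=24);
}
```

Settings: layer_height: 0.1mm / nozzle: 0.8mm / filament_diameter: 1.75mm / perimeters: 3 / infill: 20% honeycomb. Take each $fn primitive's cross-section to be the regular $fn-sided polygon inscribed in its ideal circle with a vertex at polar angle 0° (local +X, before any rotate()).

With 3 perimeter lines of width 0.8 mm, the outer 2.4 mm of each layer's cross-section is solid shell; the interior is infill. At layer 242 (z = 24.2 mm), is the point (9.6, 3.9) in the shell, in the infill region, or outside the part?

infill

At z = 24.2 mm: the cube does not reach this height (z outside [0, 5]); the cube at (8, 10.5) is absent (z outside [2.5, 11]); the cylinder at (8.5, 2): section is a regular 24-gon, circumradius r=7; the cone at (4, 10) is absent (z outside [0, 18]); Taking the union: only the r=7 cylinder at (8.5, 2) is present, so the union is just that shape — 1 connected region. Overall, the cross-section is a single solid region. The nearest boundary edge runs (13.45, 6.95)→(12.00, 8.06); distance from the point to it = 4.76 mm. The point is inside the cross-section and 4.76 mm from the nearest boundary — more than the 2.4 mm shell width (3 × 0.8), so it's in the infill interior.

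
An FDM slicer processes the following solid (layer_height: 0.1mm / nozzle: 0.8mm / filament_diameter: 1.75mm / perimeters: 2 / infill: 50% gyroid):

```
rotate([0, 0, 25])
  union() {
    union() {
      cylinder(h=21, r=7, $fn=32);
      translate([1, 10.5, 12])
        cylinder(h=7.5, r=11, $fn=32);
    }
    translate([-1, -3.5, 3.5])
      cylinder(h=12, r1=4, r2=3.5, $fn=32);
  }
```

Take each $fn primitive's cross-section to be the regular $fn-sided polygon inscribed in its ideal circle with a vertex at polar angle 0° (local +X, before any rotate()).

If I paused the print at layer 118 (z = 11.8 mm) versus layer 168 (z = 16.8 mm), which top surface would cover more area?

Layer 118 (z = 11.8): the cylinder: section is a regular 32-gon, circumradius r=7 (area = (32/2)·7.000²·sin(360°/32) = 152.95 mm²); the cylinder at (1, 10.5) is absent (z outside [12, 19.5]); Merging all regions: only the r=7 cylinder is present, so the union is just that shape — area = 152.95 mm²; the cone at (-1, -3.5) (r1=4→r2=3.5) has section circumradius 3.654 here — a regular 32-gon (area = (32/2)·3.654²·sin(360°/32) = 41.68 mm²); Merging all regions: the regions partially overlap — summed areas 194.63 mm² minus the doubly-counted overlap 40.84 mm² gives 153.79 mm² — area = 153.79 mm²; (whole slice rotated 25° about Z — lengths, areas and connectivity unchanged). So its area = 153.79 mm². Layer 168 (z = 16.8): the r=7 cylinder gives a regular 32-gon of circumradius 7 (constant along its height) (area = (32/2)·7.000²·sin(360°/32) = 152.95 mm²); the r=11 cylinder at (1, 10.5) gives a regular 32-gon of circumradius 11 (constant along its height) (area = (32/2)·11.000²·sin(360°/32) = 377.69 mm²); Combining (union): the regions partially overlap — summed areas 530.65 mm² minus the doubly-counted overlap 71.59 mm² gives 459.05 mm² — area = 459.05 mm²; the cone at (-1, -3.5) is absent (z outside [3.5, 15.5]); Combining (union): only the result so far is present, so the union is just that shape — area = 459.05 mm²; (whole slice rotated 25° about Z — lengths, areas and connectivity unchanged). So its area = 459.05 mm². Layer 168 is larger (459.05 vs 153.79 mm²).

layer 168 (z = 16.8 mm)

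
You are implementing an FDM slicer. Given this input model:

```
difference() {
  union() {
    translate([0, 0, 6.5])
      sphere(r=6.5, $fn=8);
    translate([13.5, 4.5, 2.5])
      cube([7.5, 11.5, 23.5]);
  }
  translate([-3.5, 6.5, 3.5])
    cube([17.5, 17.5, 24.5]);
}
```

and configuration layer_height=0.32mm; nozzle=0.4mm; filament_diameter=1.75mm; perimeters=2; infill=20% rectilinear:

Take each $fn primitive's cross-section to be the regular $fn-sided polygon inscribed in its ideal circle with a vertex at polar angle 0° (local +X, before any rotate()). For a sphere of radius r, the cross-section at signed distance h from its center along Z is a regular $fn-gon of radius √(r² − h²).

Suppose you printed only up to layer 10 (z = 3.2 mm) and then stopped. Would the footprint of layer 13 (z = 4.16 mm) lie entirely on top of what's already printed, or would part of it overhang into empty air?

part overhangs

Compare the two slices. At z = 3.2: the r=6.5 sphere slices to a regular 8-gon of circumradius 5.600 (√(r²−h²) with h=3.3 from center) (area = (8/2)·5.600²·sin(360°/8) = 88.70 mm²); the 7.5×11.5 cube at (13.5, 4.5) contributes its full rectangle (area 86.25 mm²); Merging all regions: the 2 present regions are separate (no shared area or edge), so areas and boundary lengths simply add and each stays a separate island — area = 174.95 mm²; the cube at (-3.5, 6.5) is not intersected at this z (z outside [3.5, 28]); Taking the first minus the rest: none of the subtracted shapes is present at this height, so the result so far is unchanged — area = 174.95 mm². At z = 4.16: the r=6.5 sphere contributes a regular 8-gon of circumradius √(6.5²−2.34²) = 6.064 (area = (8/2)·6.064²·sin(360°/8) = 104.01 mm²); the cube at (13.5, 4.5) is present — its section is the full 7.5×11.5 rectangle (area 86.25 mm²); Taking the union: the 2 present regions are separate (no shared area or edge), so areas and boundary lengths simply add and each stays a separate island — area = 190.26 mm²; the cube at (-3.5, 6.5) (footprint 17.5×17.5) is included at this height (area 306.25 mm²); Subtracting the remaining from the first: starting from that combined region (190.26 mm²), the 17.5×17.5 cube at (-3.5, 6.5) partially overlaps it — only the 4.75 mm² overlap (of its 306.25 mm²) is removed, clipping the outline — area = 185.51 mm². Checking containment: at z = 4.16 the cross-section extends beyond the z = 3.2 cross-section by about 15.31 mm².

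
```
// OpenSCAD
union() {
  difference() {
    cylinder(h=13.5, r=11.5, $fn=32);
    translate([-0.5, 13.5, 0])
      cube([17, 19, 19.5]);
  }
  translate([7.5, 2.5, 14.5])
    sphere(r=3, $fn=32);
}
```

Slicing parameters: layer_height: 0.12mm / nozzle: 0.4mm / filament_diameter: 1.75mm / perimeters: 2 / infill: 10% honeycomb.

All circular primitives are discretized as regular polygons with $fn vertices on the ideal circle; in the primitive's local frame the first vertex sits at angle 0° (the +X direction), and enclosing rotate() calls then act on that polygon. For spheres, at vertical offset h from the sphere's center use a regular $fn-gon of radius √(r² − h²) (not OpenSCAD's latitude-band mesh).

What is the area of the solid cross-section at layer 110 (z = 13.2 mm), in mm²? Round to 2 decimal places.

412.81 mm²

At z = 13.2 mm: the r=11.5 cylinder contributes a regular 32-gon of circumradius 11.5 (area = (32/2)·11.500²·sin(360°/32) = 412.81 mm²); the 17×19 cube at (-0.5, 13.5) contributes its full rectangle (area 323.00 mm²); After the difference (first − rest): starting from the r=11.5 cylinder (412.81 mm²), the 17×19 cube at (-0.5, 13.5) misses the remaining region (no effect) — area = 412.81 mm²; the r=3 sphere at (7.5, 2.5) contributes a regular 32-gon of circumradius √(3²−1.3²) = 2.704 (area = (32/2)·2.704²·sin(360°/32) = 22.82 mm²); Combining (union): the r=3 sphere at (7.5, 2.5) lies entirely inside that combined region, so the union is just that combined region — area = 412.81 mm². Overall, the cross-section is a single solid region. Net area = 412.81 mm².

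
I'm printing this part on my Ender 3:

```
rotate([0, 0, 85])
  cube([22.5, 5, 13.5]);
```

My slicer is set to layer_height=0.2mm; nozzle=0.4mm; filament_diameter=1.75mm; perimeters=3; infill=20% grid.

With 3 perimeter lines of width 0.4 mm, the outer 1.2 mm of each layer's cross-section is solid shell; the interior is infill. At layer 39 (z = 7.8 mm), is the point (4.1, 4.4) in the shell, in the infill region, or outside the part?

At z = 7.8 mm: the cube (footprint 22.5×5) is included at this height; (whole slice rotated 85° about Z — lengths, areas and connectivity unchanged). Overall, the cross-section is a single solid region. Undo the 85° rotation: the query point maps to (4.741, -3.701) in the un-rotated model frame. The nearest boundary edge runs (0.00, 0.00)→(22.50, 0.00); distance from the point to it = 3.70 mm. The point is not inside any of the regions above, so it lies outside the cross-section (3.70 mm from the nearest boundary).

outside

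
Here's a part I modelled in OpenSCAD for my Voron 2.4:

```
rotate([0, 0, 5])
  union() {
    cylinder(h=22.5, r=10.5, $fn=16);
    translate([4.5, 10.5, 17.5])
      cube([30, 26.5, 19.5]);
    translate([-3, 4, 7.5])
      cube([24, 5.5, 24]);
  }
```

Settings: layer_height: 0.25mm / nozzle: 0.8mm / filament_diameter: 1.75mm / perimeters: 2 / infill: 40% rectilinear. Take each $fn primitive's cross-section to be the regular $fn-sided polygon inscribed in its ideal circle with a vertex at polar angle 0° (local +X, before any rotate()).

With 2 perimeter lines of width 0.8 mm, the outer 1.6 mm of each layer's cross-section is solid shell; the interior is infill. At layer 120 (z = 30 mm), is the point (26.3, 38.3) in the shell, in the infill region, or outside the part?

shell

At z = 30 mm: the cylinder is not intersected at this z (z outside [0, 22.5]); the 30×26.5 cube at (4.5, 10.5) contributes its full rectangle; the cube at (-3, 4) (footprint 24×5.5) is included at this height; Combining (union): the 2 present regions are separate (no shared area or edge), so areas and boundary lengths simply add and each stays a separate island — 2 connected regions; (whole slice rotated 5° about Z — lengths, areas and connectivity unchanged). Overall, the cross-section has 2 separate islands. Undo the 5° rotation: the query point maps to (29.538, 35.862) in the un-rotated model frame. The nearest boundary edge runs (4.50, 37.00)→(34.50, 37.00); distance from the point to it = 1.14 mm. (Shell/infill is judged within the island containing the point — the largest one.) The point is inside the cross-section, 1.14 mm from the nearest boundary — within the 1.6 mm shell band (2 × 0.8).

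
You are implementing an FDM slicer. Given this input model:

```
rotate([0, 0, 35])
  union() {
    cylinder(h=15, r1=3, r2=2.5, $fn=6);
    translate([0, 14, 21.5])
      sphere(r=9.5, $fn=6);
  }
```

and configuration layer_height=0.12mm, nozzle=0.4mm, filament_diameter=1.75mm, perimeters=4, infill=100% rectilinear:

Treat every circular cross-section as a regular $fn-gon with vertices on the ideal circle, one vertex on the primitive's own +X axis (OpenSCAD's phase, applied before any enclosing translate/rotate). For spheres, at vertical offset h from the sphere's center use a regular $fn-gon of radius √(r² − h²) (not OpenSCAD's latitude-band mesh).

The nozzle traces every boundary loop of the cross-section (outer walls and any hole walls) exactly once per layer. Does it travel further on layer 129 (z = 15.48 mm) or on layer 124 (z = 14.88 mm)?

Layer 129 (z = 15.48): the cone is absent (z outside [0, 15]); the sphere at (0, 14): section is a regular 6-gon, circumradius = √(r²−h²) = √(9.5²−6.02²) = 7.349 (perimeter = 2·6·7.349·sin(180°/6) = 44.09 mm); Combining (union): only the r=9.5 sphere at (0, 14) is present, so the union is just that shape — boundary = 44.09 mm; (whole slice rotated 35° about Z — lengths, areas and connectivity unchanged). So its perimeter = 44.09 mm. Layer 124 (z = 14.88): the cone (r1=3→r2=2.5) has section circumradius 2.504 here — a regular 6-gon (perimeter = 2·6·2.504·sin(180°/6) = 15.02 mm); the r=9.5 sphere at (0, 14) contributes a regular 6-gon of circumradius √(9.5²−6.62²) = 6.814 (perimeter = 2·6·6.814·sin(180°/6) = 40.88 mm); Taking the union: the 2 present regions are separate (no shared area or edge), so areas and boundary lengths simply add and each stays a separate island — boundary = 55.91 mm; (rotated 35° about Z; rotation is an isometry so areas/perimeters/island counts are preserved). So its perimeter = 55.91 mm. Layer 124 is larger (55.91 vs 44.09 mm).

layer 124 (z = 14.88 mm)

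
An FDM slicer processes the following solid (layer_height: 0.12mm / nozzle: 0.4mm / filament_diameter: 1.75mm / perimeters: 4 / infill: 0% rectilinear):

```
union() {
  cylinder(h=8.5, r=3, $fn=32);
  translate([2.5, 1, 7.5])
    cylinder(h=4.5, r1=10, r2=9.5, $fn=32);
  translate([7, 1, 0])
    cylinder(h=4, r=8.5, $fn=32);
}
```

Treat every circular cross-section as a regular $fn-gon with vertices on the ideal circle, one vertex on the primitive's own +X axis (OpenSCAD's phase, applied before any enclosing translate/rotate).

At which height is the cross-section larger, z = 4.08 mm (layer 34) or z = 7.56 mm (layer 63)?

layer 63 (z = 7.56 mm)

Layer 34 (z = 4.08): the cylinder: section is a regular 32-gon, circumradius r=3 (area = (32/2)·3.000²·sin(360°/32) = 28.09 mm²); the cone at (2.5, 1) does not reach this height (z outside [7.5, 12]); the cylinder at (7, 1) does not reach this height (z outside [0, 4]); Merging all regions: only the r=3 cylinder is present, so the union is just that shape — area = 28.09 mm². So its area = 28.09 mm². Layer 63 (z = 7.56): the r=3 cylinder gives a regular 32-gon of circumradius 3 (constant along its height) (area = (32/2)·3.000²·sin(360°/32) = 28.09 mm²); the cone at (2.5, 1) (r1=10→r2=9.5) has section circumradius 9.993 here — a regular 32-gon (area = (32/2)·9.993²·sin(360°/32) = 311.73 mm²); the cylinder at (7, 1) does not reach this height (z outside [0, 4]); Merging all regions: the r=3 cylinder lies entirely inside the cone at (2.5, 1), so the union is just the cone at (2.5, 1) — area = 311.73 mm². So its area = 311.73 mm². Layer 63 is larger (311.73 vs 28.09 mm²).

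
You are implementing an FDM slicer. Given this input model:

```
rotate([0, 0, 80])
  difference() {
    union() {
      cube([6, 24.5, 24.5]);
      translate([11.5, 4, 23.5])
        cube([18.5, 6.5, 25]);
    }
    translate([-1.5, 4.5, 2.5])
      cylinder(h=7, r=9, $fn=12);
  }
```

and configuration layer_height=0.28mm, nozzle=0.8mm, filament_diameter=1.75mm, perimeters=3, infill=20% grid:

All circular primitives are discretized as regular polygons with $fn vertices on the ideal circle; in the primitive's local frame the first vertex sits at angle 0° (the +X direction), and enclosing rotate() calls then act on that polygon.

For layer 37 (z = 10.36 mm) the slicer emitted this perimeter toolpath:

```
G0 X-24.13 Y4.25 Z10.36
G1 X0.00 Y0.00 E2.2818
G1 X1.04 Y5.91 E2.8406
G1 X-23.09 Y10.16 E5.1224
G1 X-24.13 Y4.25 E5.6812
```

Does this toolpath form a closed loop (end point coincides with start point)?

Start point (G0): (-24.13, 4.25). End point (last G1): the path returns to the start — closed.

yes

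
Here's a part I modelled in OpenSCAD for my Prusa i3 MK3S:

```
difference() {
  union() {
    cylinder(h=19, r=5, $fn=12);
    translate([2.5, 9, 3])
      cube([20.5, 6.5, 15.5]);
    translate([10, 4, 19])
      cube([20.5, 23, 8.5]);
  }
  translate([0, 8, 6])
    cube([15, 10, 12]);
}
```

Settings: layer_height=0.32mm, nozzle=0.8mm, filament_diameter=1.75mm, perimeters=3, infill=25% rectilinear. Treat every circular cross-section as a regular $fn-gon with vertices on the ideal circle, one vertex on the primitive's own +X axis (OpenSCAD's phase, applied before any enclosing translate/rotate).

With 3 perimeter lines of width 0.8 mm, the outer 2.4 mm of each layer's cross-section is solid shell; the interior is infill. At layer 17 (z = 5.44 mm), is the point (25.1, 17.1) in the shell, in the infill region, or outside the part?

outside

At z = 5.44 mm: the r=5 cylinder gives a regular 12-gon of circumradius 5 (constant along its height); the 20.5×6.5 cube at (2.5, 9) contributes its full rectangle; the cube at (10, 4) does not reach this height (z outside [19, 27.5]); Taking the union: the 2 present regions are separate (no shared area or edge), so areas and boundary lengths simply add and each stays a separate island — 2 connected regions; the cube at (0, 8) is not intersected at this z (z outside [6, 18]); Taking the first minus the rest: none of the subtracted shapes is present at this height, so that combined region is unchanged — 2 connected regions. Overall, the cross-section has 2 separate islands. The nearest boundary edge runs (23.00, 15.50)→(23.00, 9.00); distance from the point to it = 2.64 mm. The point is not inside any of the regions above, so it lies outside the cross-section (2.64 mm from the nearest boundary).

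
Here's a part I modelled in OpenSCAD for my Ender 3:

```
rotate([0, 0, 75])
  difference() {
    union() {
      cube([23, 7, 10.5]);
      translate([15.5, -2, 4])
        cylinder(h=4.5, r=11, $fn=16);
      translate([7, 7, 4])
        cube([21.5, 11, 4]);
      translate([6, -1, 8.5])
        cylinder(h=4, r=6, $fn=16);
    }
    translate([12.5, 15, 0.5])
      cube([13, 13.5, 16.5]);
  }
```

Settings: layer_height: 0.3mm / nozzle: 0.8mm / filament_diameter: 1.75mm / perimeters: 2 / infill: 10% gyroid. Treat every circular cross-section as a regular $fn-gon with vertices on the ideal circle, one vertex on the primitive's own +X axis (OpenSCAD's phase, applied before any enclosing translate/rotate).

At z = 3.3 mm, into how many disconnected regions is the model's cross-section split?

1

At z = 3.3 mm: the cube (footprint 23×7) is included at this height; the cylinder at (15.5, -2) does not reach this height (z outside [4, 8.5]); the cube at (7, 7) does not reach this height (z outside [4, 8]); the cylinder at (6, -1) is not intersected at this z (z outside [8.5, 12.5]); Combining (union): only the 23×7 cube is present, so the union is just that shape — 1 connected region; the 13×13.5 cube at (12.5, 15) contributes its full rectangle; Subtracting the remaining from the first: starting from that combined region, the 13×13.5 cube at (12.5, 15) misses the remaining region (no effect) — 1 connected region; (whole slice rotated 75° about Z — lengths, areas and connectivity unchanged). The result has 1 disconnected region.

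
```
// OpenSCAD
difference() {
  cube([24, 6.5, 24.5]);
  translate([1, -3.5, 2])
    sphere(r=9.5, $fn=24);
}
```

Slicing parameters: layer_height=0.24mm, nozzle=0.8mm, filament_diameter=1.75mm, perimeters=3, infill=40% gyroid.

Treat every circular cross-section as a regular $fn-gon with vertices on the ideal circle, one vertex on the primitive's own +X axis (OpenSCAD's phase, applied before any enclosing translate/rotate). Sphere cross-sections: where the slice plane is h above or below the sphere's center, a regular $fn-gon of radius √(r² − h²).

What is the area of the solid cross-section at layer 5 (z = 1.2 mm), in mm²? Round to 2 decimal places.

At z = 1.2 mm: the cube is present — its section is the full 24×6.5 rectangle (area 156.00 mm²); the r=9.5 sphere at (1, -3.5) contributes a regular 24-gon of circumradius √(9.5²−0.8²) = 9.466 (area = (24/2)·9.466²·sin(360°/24) = 278.31 mm²); Subtracting the remaining from the first: starting from the 24×6.5 cube (156.00 mm²), the r=9.5 sphere at (1, -3.5) partially overlaps it — only the 43.31 mm² overlap (of its 278.31 mm²) is removed, clipping the outline — area = 112.69 mm². Overall, the cross-section is a single solid region. Net area = 112.69 mm².

112.69 mm²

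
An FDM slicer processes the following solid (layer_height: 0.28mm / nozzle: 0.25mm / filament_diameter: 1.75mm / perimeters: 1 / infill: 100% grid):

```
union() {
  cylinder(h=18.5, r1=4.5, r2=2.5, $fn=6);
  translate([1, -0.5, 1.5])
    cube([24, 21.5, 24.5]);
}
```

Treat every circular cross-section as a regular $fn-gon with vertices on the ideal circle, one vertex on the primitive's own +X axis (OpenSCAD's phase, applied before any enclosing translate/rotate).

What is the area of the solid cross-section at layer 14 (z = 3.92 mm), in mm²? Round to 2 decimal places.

At z = 3.92 mm: the cone (r1=4.5→r2=2.5) has section circumradius 4.076 here — a regular 6-gon (area = (6/2)·4.076²·sin(360°/6) = 43.17 mm²); the cube at (1, -0.5) (footprint 24×21.5) is included at this height (area 516.00 mm²); Combining (union): the regions partially overlap — summed areas 559.17 mm² minus the doubly-counted overlap 8.73 mm² gives 550.44 mm² — area = 550.44 mm². Overall, the cross-section is a single solid region. Net area = 550.44 mm².

550.44 mm²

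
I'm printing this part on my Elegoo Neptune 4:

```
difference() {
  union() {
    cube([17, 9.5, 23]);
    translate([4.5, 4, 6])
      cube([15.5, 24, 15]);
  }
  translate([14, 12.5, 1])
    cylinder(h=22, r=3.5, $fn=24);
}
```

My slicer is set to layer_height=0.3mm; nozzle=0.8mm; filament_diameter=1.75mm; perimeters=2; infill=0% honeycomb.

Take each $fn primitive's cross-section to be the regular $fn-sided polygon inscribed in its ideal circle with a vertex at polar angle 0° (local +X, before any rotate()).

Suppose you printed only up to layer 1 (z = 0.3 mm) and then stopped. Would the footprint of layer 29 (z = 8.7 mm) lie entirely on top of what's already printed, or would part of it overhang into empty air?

part overhangs

Compare the two slices. At z = 0.3: the cube (footprint 17×9.5) is included at this height (area 161.50 mm²); the cube at (4.5, 4) is not intersected at this z (z outside [6, 21]); Combining (union): only the 17×9.5 cube is present, so the union is just that shape — area = 161.50 mm²; the cylinder at (14, 12.5) is absent (z outside [1, 23]); After the difference (first − rest): none of the subtracted shapes is present at this height, so the result so far is unchanged — area = 161.50 mm². At z = 8.7: the cube (footprint 17×9.5) is included at this height (area 161.50 mm²); the 15.5×24 cube at (4.5, 4) contributes its full rectangle (area 372.00 mm²); Combining (union): the regions partially overlap — summed areas 533.50 mm² minus the doubly-counted overlap 68.75 mm² gives 464.75 mm² — area = 464.75 mm²; the cylinder at (14, 12.5): section is a regular 24-gon, circumradius r=3.5 (area = (24/2)·3.500²·sin(360°/24) = 38.05 mm²); Subtracting the remaining from the first: starting from that combined region (464.75 mm²), the r=3.5 cylinder at (14, 12.5) lies wholly inside it (removes its full 38.05 mm² and its 21.93 mm outline becomes a hole wall) — area = 426.70 mm². Checking containment: at z = 8.7 the cross-section extends beyond the z = 0.3 cross-section by about 266.35 mm².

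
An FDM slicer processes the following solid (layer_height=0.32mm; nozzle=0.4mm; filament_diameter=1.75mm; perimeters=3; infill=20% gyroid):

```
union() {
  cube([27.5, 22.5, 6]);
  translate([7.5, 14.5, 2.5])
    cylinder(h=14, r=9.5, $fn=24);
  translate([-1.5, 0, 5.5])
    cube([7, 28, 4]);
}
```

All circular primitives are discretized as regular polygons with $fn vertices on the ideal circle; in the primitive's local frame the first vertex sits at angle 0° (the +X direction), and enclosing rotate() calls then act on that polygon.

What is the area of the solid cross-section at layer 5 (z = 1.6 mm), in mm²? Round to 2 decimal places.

At z = 1.6 mm: the 27.5×22.5 cube contributes its full rectangle (area 618.75 mm²); the cylinder at (7.5, 14.5) does not reach this height (z outside [2.5, 16.5]); the cube at (-1.5, 0) does not reach this height (z outside [5.5, 9.5]); Combining (union): only the 27.5×22.5 cube is present, so the union is just that shape — area = 618.75 mm². Overall, the cross-section is a single solid region. Net area = 618.75 mm².

618.75 mm²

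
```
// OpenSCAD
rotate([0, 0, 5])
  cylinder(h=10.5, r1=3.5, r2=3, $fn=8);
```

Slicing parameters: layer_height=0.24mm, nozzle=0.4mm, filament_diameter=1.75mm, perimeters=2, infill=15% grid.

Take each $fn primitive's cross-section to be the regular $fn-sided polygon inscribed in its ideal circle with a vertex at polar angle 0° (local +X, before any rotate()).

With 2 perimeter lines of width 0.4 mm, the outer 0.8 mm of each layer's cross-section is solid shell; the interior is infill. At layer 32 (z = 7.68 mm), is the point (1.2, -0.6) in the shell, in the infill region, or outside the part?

At z = 7.68 mm: the cone contributes a regular 8-gon of circumradius 3.134 (interpolated between r1=3.5 and r2=3 at t=0.731); (whole slice rotated 5° about Z — lengths, areas and connectivity unchanged). Overall, the cross-section is a single solid region. Undo the 5° rotation: the query point maps to (1.143, -0.702) in the un-rotated model frame. The nearest boundary edge runs (2.22, -2.22)→(3.13, 0.00); distance from the point to it = 1.57 mm. The point is inside the cross-section and 1.57 mm from the nearest boundary — more than the 0.8 mm shell width (2 × 0.4), so it's in the infill interior.

infill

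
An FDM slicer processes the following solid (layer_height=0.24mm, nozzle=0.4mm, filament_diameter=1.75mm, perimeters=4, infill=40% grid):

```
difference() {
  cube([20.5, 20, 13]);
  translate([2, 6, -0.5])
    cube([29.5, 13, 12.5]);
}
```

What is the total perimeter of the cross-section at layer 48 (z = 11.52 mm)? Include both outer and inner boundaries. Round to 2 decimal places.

118.00 mm

At z = 11.52 mm: the cube is present — its section is the full 20.5×20 rectangle (perimeter 81.00 mm); the cube at (2, 6) is present — its section is the full 29.5×13 rectangle (perimeter 85.00 mm); Subtracting the remaining from the first: starting from the 20.5×20 cube, the 29.5×13 cube at (2, 6) partially overlaps it — only the 240.50 mm² overlap (of its 383.50 mm²) is removed, clipping the outline — boundary = 118.00 mm. Overall, the cross-section is a single solid region. Total boundary length (outer) = 118.00 mm.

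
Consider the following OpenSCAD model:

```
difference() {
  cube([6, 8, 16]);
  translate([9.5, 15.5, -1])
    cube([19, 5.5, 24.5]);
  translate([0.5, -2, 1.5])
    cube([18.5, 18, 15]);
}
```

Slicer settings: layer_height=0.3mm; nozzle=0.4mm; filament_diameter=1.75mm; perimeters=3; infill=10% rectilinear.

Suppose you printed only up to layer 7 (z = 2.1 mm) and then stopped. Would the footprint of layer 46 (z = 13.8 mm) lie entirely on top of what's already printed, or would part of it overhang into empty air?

entirely on top

Compare the two slices. At z = 2.1: the 6×8 cube contributes its full rectangle (area 48.00 mm²); the cube at (9.5, 15.5) (footprint 19×5.5) is included at this height (area 104.50 mm²); the cube at (0.5, -2) (footprint 18.5×18) is included at this height (area 333.00 mm²); Taking the first minus the rest: starting from the 6×8 cube (48.00 mm²), the 19×5.5 cube at (9.5, 15.5) misses the remaining region (no effect); the 18.5×18 cube at (0.5, -2) partially overlaps it — only the 44.00 mm² overlap (of its 333.00 mm²) is removed, clipping the outline — area = 4.00 mm². At z = 13.8: the cube is present — its section is the full 6×8 rectangle (area 48.00 mm²); the cube at (9.5, 15.5) is present — its section is the full 19×5.5 rectangle (area 104.50 mm²); the 18.5×18 cube at (0.5, -2) contributes its full rectangle (area 333.00 mm²); After the difference (first − rest): starting from the 6×8 cube (48.00 mm²), the 19×5.5 cube at (9.5, 15.5) misses the remaining region (no effect); the 18.5×18 cube at (0.5, -2) partially overlaps it — only the 44.00 mm² overlap (of its 333.00 mm²) is removed, clipping the outline — area = 4.00 mm². Checking containment: the cross-section at z = 13.8 is a subset of the cross-section at z = 2.1.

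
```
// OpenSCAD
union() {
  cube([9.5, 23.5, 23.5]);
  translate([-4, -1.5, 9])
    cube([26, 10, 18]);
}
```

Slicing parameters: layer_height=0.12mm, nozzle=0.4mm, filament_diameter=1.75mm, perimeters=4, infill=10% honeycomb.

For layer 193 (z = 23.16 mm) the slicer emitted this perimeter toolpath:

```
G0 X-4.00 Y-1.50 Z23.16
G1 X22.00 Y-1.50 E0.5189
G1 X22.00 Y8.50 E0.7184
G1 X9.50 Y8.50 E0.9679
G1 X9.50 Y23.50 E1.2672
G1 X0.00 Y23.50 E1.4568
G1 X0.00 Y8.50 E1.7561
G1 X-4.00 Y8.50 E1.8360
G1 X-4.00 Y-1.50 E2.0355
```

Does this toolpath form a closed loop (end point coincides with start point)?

Start point (G0): (-4.00, -1.50). End point (last G1): the path returns to the start — closed.

yes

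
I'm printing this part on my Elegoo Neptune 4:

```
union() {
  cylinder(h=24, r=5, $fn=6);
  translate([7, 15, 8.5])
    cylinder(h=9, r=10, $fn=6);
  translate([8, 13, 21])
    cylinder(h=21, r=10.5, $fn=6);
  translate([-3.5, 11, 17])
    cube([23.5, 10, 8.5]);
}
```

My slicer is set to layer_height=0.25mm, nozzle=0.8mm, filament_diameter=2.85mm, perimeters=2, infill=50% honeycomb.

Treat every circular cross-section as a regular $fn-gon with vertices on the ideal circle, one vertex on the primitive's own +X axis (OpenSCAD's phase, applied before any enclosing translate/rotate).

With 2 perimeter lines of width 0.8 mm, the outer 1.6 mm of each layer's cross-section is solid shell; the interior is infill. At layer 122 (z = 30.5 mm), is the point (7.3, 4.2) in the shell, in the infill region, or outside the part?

shell

At z = 30.5 mm: the cylinder does not reach this height (z outside [0, 24]); the cylinder at (7, 15) is not intersected at this z (z outside [8.5, 17.5]); the cylinder at (8, 13): section is a regular 6-gon, circumradius r=10.5; the cube at (-3.5, 11) is not intersected at this z (z outside [17, 25.5]); Combining (union): only the r=10.5 cylinder at (8, 13) is present, so the union is just that shape — 1 connected region. Overall, the cross-section is a single solid region. The nearest boundary edge runs (2.75, 3.91)→(13.25, 3.91); distance from the point to it = 0.29 mm. The point is inside the cross-section, 0.29 mm from the nearest boundary — within the 1.6 mm shell band (2 × 0.8).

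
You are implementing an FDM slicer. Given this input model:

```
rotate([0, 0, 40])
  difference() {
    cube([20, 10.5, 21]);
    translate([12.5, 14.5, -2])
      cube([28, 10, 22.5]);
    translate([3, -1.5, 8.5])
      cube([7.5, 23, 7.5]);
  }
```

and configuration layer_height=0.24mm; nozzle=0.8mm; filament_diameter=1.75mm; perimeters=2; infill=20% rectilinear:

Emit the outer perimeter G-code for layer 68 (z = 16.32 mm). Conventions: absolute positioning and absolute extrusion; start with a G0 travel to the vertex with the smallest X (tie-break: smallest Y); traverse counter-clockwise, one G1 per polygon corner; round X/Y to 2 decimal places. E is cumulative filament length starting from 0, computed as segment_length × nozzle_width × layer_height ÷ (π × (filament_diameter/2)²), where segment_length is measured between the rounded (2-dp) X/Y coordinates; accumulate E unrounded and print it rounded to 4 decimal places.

At z = 16.32 mm: the cube is present — its section is the full 20×10.5 rectangle; the 28×10 cube at (12.5, 14.5) contributes its full rectangle; the cube at (3, -1.5) is not intersected at this z (z outside [8.5, 16]); Taking the first minus the rest: starting from the 20×10.5 cube, the 28×10 cube at (12.5, 14.5) misses the remaining region (no effect) — 1 connected region; (rotated 40° about Z; rotation is an isometry so areas/perimeters/island counts are preserved). The outline is a single polygon with 4 vertices. Extrusion per mm of travel: 0.8 × 0.24 / (π × 0.875²) = 0.079824. Accumulating E over each segment gives final E = 4.8693.

G0 X-6.75 Y8.04 Z16.32
G1 X0.00 Y0.00 E0.8380
G1 X15.32 Y12.86 E2.4346
G1 X8.57 Y20.90 E3.2726
G1 X-6.75 Y8.04 E4.8693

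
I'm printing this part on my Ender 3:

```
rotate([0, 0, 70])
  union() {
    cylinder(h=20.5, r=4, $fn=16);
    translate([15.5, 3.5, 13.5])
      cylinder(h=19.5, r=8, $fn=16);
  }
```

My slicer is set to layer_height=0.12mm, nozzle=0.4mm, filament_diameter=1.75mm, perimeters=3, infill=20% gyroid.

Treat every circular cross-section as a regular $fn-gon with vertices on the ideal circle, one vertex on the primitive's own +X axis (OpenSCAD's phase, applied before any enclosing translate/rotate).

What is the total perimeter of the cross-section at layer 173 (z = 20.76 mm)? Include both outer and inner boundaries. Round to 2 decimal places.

49.94 mm

At z = 20.76 mm: the cylinder is absent (z outside [0, 20.5]); the cylinder at (15.5, 3.5): section is a regular 16-gon, circumradius r=8 (perimeter = 2·16·8.000·sin(180°/16) = 49.94 mm); Merging all regions: only the r=8 cylinder at (15.5, 3.5) is present, so the union is just that shape — boundary = 49.94 mm; (whole slice rotated 70° about Z — lengths, areas and connectivity unchanged). Overall, the cross-section is a single solid region. Total boundary length (outer) = 49.94 mm.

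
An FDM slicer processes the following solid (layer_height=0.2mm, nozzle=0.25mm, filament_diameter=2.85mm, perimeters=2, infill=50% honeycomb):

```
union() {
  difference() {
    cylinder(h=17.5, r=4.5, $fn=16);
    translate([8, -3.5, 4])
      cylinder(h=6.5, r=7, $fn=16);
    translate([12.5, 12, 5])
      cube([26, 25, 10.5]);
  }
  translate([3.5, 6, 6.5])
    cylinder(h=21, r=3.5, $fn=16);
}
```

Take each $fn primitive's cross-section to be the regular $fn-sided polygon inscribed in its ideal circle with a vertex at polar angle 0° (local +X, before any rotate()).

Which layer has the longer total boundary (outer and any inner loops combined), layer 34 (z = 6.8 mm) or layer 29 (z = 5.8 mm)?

Layer 34 (z = 6.8): the cylinder: section is a regular 16-gon, circumradius r=4.5 (perimeter = 2·16·4.500·sin(180°/16) = 28.09 mm); the r=7 cylinder at (8, -3.5) contributes a regular 16-gon of circumradius 7 (perimeter = 2·16·7.000·sin(180°/16) = 43.70 mm); the cube at (12.5, 12) is present — its section is the full 26×25 rectangle (perimeter 102.00 mm); After the difference (first − rest): starting from the r=4.5 cylinder, the r=7 cylinder at (8, -3.5) partially overlaps it — only the 12.62 mm² overlap (of its 150.01 mm²) is removed, clipping the outline; the 26×25 cube at (12.5, 12) misses the remaining region (no effect) — boundary = 27.42 mm; the r=3.5 cylinder at (3.5, 6) contributes a regular 16-gon of circumradius 3.5 (perimeter = 2·16·3.500·sin(180°/16) = 21.85 mm); Combining (union): the regions partially overlap (shared area 2.38 mm²), so the edge portions inside another operand are dropped and the merged outline is re-measured after clipping — boundary = 41.48 mm. So its perimeter = 41.48 mm. Layer 29 (z = 5.8): the cylinder: section is a regular 16-gon, circumradius r=4.5 (perimeter = 2·16·4.500·sin(180°/16) = 28.09 mm); the r=7 cylinder at (8, -3.5) contributes a regular 16-gon of circumradius 7 (perimeter = 2·16·7.000·sin(180°/16) = 43.70 mm); the cube at (12.5, 12) is present — its section is the full 26×25 rectangle (perimeter 102.00 mm); Taking the first minus the rest: starting from the r=4.5 cylinder, the r=7 cylinder at (8, -3.5) partially overlaps it — only the 12.62 mm² overlap (of its 150.01 mm²) is removed, clipping the outline; the 26×25 cube at (12.5, 12) misses the remaining region (no effect) — boundary = 27.42 mm; the cylinder at (3.5, 6) does not reach this height (z outside [6.5, 27.5]); Taking the union: only the result so far is present, so the union is just that shape — boundary = 27.42 mm. So its perimeter = 27.42 mm. Layer 34 is larger (41.48 vs 27.42 mm).

layer 34 (z = 6.8 mm)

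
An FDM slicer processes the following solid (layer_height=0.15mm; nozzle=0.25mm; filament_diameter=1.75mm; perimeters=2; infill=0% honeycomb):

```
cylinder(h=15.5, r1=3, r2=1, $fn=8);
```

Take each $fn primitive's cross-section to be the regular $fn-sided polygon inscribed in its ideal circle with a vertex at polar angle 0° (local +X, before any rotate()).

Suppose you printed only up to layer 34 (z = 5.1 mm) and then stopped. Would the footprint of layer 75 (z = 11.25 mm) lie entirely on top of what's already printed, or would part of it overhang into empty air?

entirely on top

Compare the two slices. At z = 5.1: the cone contributes a regular 8-gon of circumradius 2.342 (interpolated between r1=3 and r2=1 at t=0.329) (area = (8/2)·2.342²·sin(360°/8) = 15.51 mm²). At z = 11.25: the cone contributes a regular 8-gon of circumradius 1.548 (interpolated between r1=3 and r2=1 at t=0.726) (area = (8/2)·1.548²·sin(360°/8) = 6.78 mm²). Checking containment: the cross-section at z = 11.25 is a subset of the cross-section at z = 5.1.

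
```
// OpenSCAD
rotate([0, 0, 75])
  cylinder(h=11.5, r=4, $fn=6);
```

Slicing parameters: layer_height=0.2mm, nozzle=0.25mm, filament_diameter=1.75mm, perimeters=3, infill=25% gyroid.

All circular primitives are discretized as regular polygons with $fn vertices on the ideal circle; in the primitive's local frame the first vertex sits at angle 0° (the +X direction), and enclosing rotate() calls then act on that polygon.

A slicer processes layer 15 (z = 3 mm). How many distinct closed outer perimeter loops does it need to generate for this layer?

At z = 3 mm: the cylinder: section is a regular 6-gon, circumradius r=4; (rotated 75° about Z; rotation is an isometry so areas/perimeters/island counts are preserved). The result has 1 disconnected region.

1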